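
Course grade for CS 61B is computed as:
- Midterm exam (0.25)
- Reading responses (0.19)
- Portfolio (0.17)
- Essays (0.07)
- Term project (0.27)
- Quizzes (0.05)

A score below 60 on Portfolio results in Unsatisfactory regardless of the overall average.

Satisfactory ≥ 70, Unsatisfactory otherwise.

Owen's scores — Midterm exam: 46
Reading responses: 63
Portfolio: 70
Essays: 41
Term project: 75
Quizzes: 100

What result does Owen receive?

Portfolio score 70 ≥ 60: minimum met.
Weighted total:
  Midterm exam 46 × 0.25 = 11.5
  Reading responses 63 × 0.19 = 11.97
  Portfolio 70 × 0.17 = 11.9
  Essays 41 × 0.07 = 2.87
  Term project 75 × 0.27 = 20.25
  Quizzes 100 × 0.05 = 5
Sum = 63.49
63.49 < 70 → Unsatisfactory

Unsatisfactory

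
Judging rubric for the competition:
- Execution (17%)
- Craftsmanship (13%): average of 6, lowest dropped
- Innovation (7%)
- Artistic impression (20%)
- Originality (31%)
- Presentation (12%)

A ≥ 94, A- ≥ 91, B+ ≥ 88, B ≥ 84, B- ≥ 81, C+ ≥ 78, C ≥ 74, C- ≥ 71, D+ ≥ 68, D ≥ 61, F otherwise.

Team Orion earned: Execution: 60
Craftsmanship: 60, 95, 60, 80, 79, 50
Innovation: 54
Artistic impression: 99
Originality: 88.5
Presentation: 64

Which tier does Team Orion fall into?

Craftsmanship: drop 50 → average of remaining 5 = 374/5 = 74.8
Weighted total:
  Execution 60 × 0.17 = 10.2
  Craftsmanship 74.8 × 0.13 = 9.724
  Innovation 54 × 0.07 = 3.78
  Artistic impression 99 × 0.2 = 19.8
  Originality 88.5 × 0.31 = 27.435
  Presentation 64 × 0.12 = 7.68
Sum = 78.619
78.619 is ≥ 78 and < 81 → C+

C+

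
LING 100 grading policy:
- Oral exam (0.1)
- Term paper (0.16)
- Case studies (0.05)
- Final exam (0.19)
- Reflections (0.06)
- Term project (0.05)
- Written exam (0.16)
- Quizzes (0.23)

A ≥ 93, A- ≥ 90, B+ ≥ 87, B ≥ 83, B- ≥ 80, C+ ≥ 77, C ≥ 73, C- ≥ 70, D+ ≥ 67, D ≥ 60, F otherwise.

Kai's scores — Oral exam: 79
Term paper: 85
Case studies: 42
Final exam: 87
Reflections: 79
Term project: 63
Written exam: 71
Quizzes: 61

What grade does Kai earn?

C

Weighted total:
  Oral exam 79 × 0.1 = 7.9
  Term paper 85 × 0.16 = 13.6
  Case studies 42 × 0.05 = 2.1
  Final exam 87 × 0.19 = 16.53
  Reflections 79 × 0.06 = 4.74
  Term project 63 × 0.05 = 3.15
  Written exam 71 × 0.16 = 11.36
  Quizzes 61 × 0.23 = 14.03
Sum = 73.41
73.41 is ≥ 73 and < 77 → C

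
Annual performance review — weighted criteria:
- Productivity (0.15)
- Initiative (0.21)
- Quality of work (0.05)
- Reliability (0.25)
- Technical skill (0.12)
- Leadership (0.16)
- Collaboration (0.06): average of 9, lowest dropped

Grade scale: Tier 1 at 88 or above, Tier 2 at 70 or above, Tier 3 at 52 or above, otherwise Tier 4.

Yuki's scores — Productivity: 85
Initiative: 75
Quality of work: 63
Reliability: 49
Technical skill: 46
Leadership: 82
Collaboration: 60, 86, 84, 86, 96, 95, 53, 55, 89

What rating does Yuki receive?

Collaboration: drop 53 → average of remaining 8 = 651/8 = 81.375
Weighted total:
  Productivity 85 × 0.15 = 12.75
  Initiative 75 × 0.21 = 15.75
  Quality of work 63 × 0.05 = 3.15
  Reliability 49 × 0.25 = 12.25
  Technical skill 46 × 0.12 = 5.52
  Leadership 82 × 0.16 = 13.12
  Collaboration 81.375 × 0.06 = 4.8825
Sum = 67.4225
67.4225 is ≥ 52 and < 70 → Tier 3

Tier 3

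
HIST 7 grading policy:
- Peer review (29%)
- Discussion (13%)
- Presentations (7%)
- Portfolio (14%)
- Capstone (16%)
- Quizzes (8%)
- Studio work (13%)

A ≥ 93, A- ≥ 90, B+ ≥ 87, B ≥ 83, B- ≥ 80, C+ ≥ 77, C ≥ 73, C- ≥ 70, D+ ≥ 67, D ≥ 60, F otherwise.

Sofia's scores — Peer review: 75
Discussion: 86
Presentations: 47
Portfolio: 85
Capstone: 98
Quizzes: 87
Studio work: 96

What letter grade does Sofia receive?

Weighted total:
  Peer review 75 × 0.29 = 21.75
  Discussion 86 × 0.13 = 11.18
  Presentations 47 × 0.07 = 3.29
  Portfolio 85 × 0.14 = 11.9
  Capstone 98 × 0.16 = 15.68
  Quizzes 87 × 0.08 = 6.96
  Studio work 96 × 0.13 = 12.48
Sum = 83.24
83.24 is ≥ 83 and < 87 → B

B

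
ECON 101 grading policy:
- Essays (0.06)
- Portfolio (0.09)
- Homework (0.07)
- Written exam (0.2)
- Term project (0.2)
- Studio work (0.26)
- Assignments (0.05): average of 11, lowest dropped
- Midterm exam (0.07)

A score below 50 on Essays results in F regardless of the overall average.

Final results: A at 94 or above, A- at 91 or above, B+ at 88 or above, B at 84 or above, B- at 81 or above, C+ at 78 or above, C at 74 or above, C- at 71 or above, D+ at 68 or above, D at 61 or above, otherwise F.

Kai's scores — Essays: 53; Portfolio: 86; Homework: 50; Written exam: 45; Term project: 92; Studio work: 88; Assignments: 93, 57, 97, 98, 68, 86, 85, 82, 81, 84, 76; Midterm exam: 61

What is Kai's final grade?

C-

Assignments: drop 57 → average of remaining 10 = 850/10 = 85
Essays score 53 ≥ 50: minimum met.
Weighted total:
  Essays 53 × 0.06 = 3.18
  Portfolio 86 × 0.09 = 7.74
  Homework 50 × 0.07 = 3.5
  Written exam 45 × 0.2 = 9
  Term project 92 × 0.2 = 18.4
  Studio work 88 × 0.26 = 22.88
  Assignments 85 × 0.05 = 4.25
  Midterm exam 61 × 0.07 = 4.27
Sum = 73.22
73.22 is ≥ 71 and < 74 → C-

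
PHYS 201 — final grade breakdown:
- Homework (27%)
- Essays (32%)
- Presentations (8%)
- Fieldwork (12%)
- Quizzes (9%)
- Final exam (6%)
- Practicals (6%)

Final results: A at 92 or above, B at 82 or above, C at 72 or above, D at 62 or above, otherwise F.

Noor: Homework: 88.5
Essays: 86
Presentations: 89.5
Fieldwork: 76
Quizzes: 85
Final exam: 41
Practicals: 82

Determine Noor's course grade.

Weighted total:
  Homework 88.5 × 0.27 = 23.895
  Essays 86 × 0.32 = 27.52
  Presentations 89.5 × 0.08 = 7.16
  Fieldwork 76 × 0.12 = 9.12
  Quizzes 85 × 0.09 = 7.65
  Final exam 41 × 0.06 = 2.46
  Practicals 82 × 0.06 = 4.92
Sum = 82.725
82.725 is ≥ 82 and < 92 → B

B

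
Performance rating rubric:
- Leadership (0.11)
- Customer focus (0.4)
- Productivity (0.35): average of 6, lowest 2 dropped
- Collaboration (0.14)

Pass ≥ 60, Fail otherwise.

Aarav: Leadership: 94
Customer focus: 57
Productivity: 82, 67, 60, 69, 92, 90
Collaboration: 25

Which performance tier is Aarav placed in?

Pass

Productivity: drop 60, 67 → average of remaining 4 = 333/4 = 83.25
Weighted total:
  Leadership 94 × 0.11 = 10.34
  Customer focus 57 × 0.4 = 22.8
  Productivity 83.25 × 0.35 = 29.1375
  Collaboration 25 × 0.14 = 3.5
Sum = 65.7775
65.7775 ≥ 60 → Pass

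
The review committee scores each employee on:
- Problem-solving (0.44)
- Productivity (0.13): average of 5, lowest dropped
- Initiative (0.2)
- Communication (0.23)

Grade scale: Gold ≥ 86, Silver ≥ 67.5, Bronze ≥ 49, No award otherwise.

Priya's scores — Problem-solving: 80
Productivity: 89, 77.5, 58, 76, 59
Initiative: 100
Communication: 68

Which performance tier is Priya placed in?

Silver

Productivity: drop 58 → average of remaining 4 = 301.5/4 = 75.375
Weighted total:
  Problem-solving 80 × 0.44 = 35.2
  Productivity 75.375 × 0.13 = 9.79875
  Initiative 100 × 0.2 = 20
  Communication 68 × 0.23 = 15.64
Sum = 80.63875
80.63875 is ≥ 67.5 and < 86 → Silver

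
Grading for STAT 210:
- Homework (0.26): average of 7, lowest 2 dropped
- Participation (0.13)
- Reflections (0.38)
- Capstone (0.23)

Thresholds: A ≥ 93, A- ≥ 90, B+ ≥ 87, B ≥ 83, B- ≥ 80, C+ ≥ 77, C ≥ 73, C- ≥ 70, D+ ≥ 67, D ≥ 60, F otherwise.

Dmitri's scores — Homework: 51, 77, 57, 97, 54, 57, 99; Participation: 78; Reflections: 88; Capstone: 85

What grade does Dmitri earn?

Homework: drop 51, 54 → average of remaining 5 = 387/5 = 77.4
Weighted total:
  Homework 77.4 × 0.26 = 20.124
  Participation 78 × 0.13 = 10.14
  Reflections 88 × 0.38 = 33.44
  Capstone 85 × 0.23 = 19.55
Sum = 83.254
83.254 is ≥ 83 and < 87 → B

B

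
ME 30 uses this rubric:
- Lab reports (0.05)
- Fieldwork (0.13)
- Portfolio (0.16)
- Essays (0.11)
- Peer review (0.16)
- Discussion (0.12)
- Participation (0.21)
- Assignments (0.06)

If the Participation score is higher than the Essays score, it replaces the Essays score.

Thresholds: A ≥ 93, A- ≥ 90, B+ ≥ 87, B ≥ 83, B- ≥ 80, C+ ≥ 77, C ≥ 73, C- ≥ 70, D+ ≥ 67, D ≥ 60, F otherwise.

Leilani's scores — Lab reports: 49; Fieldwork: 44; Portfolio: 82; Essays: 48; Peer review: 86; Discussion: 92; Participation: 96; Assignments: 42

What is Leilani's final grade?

Participation (96) > Essays (48), so Essays counts as 96.
Weighted total:
  Lab reports 49 × 0.05 = 2.45
  Fieldwork 44 × 0.13 = 5.72
  Portfolio 82 × 0.16 = 13.12
  Essays 96 × 0.11 = 10.56
  Peer review 86 × 0.16 = 13.76
  Discussion 92 × 0.12 = 11.04
  Participation 96 × 0.21 = 20.16
  Assignments 42 × 0.06 = 2.52
Sum = 79.33
79.33 is ≥ 77 and < 80 → C+

C+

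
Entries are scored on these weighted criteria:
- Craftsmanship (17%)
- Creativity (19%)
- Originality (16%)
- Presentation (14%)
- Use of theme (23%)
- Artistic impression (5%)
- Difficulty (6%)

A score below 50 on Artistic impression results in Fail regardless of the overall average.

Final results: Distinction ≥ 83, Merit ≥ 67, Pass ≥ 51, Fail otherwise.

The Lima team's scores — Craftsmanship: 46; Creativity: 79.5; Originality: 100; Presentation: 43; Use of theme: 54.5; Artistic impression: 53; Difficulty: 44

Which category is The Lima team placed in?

Pass

Artistic impression score 53 ≥ 50: minimum met.
Weighted total:
  Craftsmanship 46 × 0.17 = 7.82
  Creativity 79.5 × 0.19 = 15.105
  Originality 100 × 0.16 = 16
  Presentation 43 × 0.14 = 6.02
  Use of theme 54.5 × 0.23 = 12.535
  Artistic impression 53 × 0.05 = 2.65
  Difficulty 44 × 0.06 = 2.64
Sum = 62.77
62.77 is ≥ 51 and < 67 → Pass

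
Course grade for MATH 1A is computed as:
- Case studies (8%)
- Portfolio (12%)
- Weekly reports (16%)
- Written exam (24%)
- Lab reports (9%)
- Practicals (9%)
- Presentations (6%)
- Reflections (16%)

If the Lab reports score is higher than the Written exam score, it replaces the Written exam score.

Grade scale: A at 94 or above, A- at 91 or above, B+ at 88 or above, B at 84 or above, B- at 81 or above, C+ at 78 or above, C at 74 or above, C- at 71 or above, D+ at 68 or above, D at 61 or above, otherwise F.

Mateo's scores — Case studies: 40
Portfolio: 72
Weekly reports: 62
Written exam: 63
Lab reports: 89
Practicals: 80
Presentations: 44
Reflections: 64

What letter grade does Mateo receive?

Lab reports (89) > Written exam (63), so Written exam counts as 89.
Weighted total:
  Case studies 40 × 0.08 = 3.2
  Portfolio 72 × 0.12 = 8.64
  Weekly reports 62 × 0.16 = 9.92
  Written exam 89 × 0.24 = 21.36
  Lab reports 89 × 0.09 = 8.01
  Practicals 80 × 0.09 = 7.2
  Presentations 44 × 0.06 = 2.64
  Reflections 64 × 0.16 = 10.24
Sum = 71.21
71.21 is ≥ 71 and < 74 → C-

C-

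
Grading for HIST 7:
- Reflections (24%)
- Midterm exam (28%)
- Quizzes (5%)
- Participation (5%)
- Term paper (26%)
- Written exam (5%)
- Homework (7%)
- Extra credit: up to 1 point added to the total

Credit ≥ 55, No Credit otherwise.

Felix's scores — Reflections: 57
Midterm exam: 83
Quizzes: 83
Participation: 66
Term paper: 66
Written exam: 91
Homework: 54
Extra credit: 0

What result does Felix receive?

Credit

Weighted total:
  Reflections 57 × 0.24 = 13.68
  Midterm exam 83 × 0.28 = 23.24
  Quizzes 83 × 0.05 = 4.15
  Participation 66 × 0.05 = 3.3
  Term paper 66 × 0.26 = 17.16
  Written exam 91 × 0.05 = 4.55
  Homework 54 × 0.07 = 3.78
Sum = 69.86
Extra credit: 69.86 + 0 = 69.86
69.86 ≥ 55 → Credit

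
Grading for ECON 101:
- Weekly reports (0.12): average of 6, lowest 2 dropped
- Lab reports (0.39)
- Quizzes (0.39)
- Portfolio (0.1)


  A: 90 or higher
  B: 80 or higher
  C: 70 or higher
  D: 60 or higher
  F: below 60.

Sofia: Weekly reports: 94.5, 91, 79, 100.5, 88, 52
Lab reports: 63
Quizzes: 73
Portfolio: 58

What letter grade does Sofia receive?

C

Weekly reports: drop 52, 79 → average of remaining 4 = 374/4 = 93.5
Weighted total:
  Weekly reports 93.5 × 0.12 = 11.22
  Lab reports 63 × 0.39 = 24.57
  Quizzes 73 × 0.39 = 28.47
  Portfolio 58 × 0.1 = 5.8
Sum = 70.06
70.06 is ≥ 70 and < 80 → C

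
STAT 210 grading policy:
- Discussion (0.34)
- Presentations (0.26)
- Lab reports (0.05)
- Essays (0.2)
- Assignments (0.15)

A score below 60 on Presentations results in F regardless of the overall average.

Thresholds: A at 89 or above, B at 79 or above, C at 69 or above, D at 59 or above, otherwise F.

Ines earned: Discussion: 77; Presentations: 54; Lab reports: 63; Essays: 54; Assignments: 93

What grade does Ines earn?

F

Presentations score 54 < 60: minimum not met.
Weighted total:
  Discussion 77 × 0.34 = 26.18
  Presentations 54 × 0.26 = 14.04
  Lab reports 63 × 0.05 = 3.15
  Essays 54 × 0.2 = 10.8
  Assignments 93 × 0.15 = 13.95
Sum = 68.12
Because the Presentations minimum was not met, the result is F.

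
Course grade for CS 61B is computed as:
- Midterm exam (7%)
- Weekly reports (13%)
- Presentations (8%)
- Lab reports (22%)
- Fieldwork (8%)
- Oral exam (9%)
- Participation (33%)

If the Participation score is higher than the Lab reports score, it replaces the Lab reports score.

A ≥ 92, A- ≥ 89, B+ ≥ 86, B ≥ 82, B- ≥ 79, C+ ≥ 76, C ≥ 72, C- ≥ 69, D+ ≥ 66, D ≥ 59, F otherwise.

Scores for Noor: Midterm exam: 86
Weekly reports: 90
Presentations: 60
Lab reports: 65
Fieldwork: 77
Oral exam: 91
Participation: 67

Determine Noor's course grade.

Participation (67) > Lab reports (65), so Lab reports counts as 67.
Weighted total:
  Midterm exam 86 × 0.07 = 6.02
  Weekly reports 90 × 0.13 = 11.7
  Presentations 60 × 0.08 = 4.8
  Lab reports 67 × 0.22 = 14.74
  Fieldwork 77 × 0.08 = 6.16
  Oral exam 91 × 0.09 = 8.19
  Participation 67 × 0.33 = 22.11
Sum = 73.72
73.72 is ≥ 72 and < 76 → C

C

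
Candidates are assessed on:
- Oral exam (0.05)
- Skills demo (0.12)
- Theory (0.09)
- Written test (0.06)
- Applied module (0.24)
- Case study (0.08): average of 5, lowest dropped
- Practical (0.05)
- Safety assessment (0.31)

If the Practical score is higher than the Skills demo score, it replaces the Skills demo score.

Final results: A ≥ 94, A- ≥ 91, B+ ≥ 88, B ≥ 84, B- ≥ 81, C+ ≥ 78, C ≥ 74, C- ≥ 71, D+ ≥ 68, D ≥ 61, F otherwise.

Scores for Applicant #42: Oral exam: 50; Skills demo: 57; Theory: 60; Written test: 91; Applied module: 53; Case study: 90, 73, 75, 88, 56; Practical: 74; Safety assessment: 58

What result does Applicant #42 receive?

Case study: drop 56 → average of remaining 4 = 326/4 = 81.5
Practical (74) > Skills demo (57), so Skills demo counts as 74.
Weighted total:
  Oral exam 50 × 0.05 = 2.5
  Skills demo 74 × 0.12 = 8.88
  Theory 60 × 0.09 = 5.4
  Written test 91 × 0.06 = 5.46
  Applied module 53 × 0.24 = 12.72
  Case study 81.5 × 0.08 = 6.52
  Practical 74 × 0.05 = 3.7
  Safety assessment 58 × 0.31 = 17.98
Sum = 63.16
63.16 is ≥ 61 and < 68 → D

D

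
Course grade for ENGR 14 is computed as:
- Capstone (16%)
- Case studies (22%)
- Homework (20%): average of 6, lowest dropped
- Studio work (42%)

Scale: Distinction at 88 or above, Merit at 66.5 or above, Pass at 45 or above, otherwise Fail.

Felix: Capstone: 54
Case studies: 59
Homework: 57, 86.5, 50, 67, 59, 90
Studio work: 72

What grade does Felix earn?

Pass

Homework: drop 50 → average of remaining 5 = 359.5/5 = 71.9
Weighted total:
  Capstone 54 × 0.16 = 8.64
  Case studies 59 × 0.22 = 12.98
  Homework 71.9 × 0.2 = 14.38
  Studio work 72 × 0.42 = 30.24
Sum = 66.24
66.24 is ≥ 45 and < 66.5 → Pass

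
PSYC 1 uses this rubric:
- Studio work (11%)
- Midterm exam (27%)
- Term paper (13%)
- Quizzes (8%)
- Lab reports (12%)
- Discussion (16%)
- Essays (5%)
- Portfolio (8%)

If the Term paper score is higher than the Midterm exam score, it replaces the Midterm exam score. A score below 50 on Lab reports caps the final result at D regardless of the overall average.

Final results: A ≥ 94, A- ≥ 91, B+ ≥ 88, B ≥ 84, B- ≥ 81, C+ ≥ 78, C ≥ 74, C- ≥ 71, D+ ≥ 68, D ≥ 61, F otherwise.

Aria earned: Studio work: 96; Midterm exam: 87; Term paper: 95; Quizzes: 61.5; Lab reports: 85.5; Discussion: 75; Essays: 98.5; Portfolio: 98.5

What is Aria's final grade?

Term paper (95) > Midterm exam (87), so Midterm exam counts as 95.
Lab reports score 85.5 ≥ 50: minimum met.
Weighted total:
  Studio work 96 × 0.11 = 10.56
  Midterm exam 95 × 0.27 = 25.65
  Term paper 95 × 0.13 = 12.35
  Quizzes 61.5 × 0.08 = 4.92
  Lab reports 85.5 × 0.12 = 10.26
  Discussion 75 × 0.16 = 12
  Essays 98.5 × 0.05 = 4.925
  Portfolio 98.5 × 0.08 = 7.88
Sum = 88.545
88.545 is ≥ 88 and < 91 → B+

B+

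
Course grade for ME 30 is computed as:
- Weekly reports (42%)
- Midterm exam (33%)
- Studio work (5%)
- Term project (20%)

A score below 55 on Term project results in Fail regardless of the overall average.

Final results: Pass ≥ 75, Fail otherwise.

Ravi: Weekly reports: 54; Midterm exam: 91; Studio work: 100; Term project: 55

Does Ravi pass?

Term project score 55 ≥ 55: minimum met.
Weighted total:
  Weekly reports 54 × 0.42 = 22.68
  Midterm exam 91 × 0.33 = 30.03
  Studio work 100 × 0.05 = 5
  Term project 55 × 0.2 = 11
Sum = 68.71
68.71 < 75 → Fail

Fail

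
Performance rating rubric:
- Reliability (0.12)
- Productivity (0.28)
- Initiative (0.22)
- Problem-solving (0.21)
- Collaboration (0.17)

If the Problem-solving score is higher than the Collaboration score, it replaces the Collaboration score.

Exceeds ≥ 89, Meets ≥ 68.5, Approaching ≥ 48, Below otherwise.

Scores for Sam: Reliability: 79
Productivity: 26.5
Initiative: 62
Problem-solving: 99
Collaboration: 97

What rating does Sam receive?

Approaching

Problem-solving (99) > Collaboration (97), so Collaboration counts as 99.
Weighted total:
  Reliability 79 × 0.12 = 9.48
  Productivity 26.5 × 0.28 = 7.42
  Initiative 62 × 0.22 = 13.64
  Problem-solving 99 × 0.21 = 20.79
  Collaboration 99 × 0.17 = 16.83
Sum = 68.16
68.16 is ≥ 48 and < 68.5 → Approaching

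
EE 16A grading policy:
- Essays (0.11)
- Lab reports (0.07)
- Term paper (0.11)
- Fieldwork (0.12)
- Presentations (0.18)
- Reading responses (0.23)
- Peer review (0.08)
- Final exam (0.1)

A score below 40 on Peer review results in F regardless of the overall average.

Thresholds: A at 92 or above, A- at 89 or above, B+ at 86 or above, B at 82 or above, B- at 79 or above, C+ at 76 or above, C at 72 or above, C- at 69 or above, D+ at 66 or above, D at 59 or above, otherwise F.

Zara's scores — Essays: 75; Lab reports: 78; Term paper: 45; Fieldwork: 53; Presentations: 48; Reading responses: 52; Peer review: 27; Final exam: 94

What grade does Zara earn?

Peer review score 27 < 40: minimum not met.
Weighted total:
  Essays 75 × 0.11 = 8.25
  Lab reports 78 × 0.07 = 5.46
  Term paper 45 × 0.11 = 4.95
  Fieldwork 53 × 0.12 = 6.36
  Presentations 48 × 0.18 = 8.64
  Reading responses 52 × 0.23 = 11.96
  Peer review 27 × 0.08 = 2.16
  Final exam 94 × 0.1 = 9.4
Sum = 57.18
Because the Peer review minimum was not met, the result is F.

F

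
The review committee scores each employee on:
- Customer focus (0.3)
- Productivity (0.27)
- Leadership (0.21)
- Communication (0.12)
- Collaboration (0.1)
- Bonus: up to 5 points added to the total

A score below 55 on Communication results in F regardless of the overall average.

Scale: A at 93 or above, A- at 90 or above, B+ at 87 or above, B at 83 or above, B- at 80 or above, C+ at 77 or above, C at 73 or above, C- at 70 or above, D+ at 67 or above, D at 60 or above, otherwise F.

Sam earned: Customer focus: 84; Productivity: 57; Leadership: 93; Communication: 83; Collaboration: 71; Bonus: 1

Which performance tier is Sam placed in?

C+

Communication score 83 ≥ 55: minimum met.
Weighted total:
  Customer focus 84 × 0.3 = 25.2
  Productivity 57 × 0.27 = 15.39
  Leadership 93 × 0.21 = 19.53
  Communication 83 × 0.12 = 9.96
  Collaboration 71 × 0.1 = 7.1
Sum = 77.18
Bonus: 77.18 + 1 = 78.18
78.18 is ≥ 77 and < 80 → C+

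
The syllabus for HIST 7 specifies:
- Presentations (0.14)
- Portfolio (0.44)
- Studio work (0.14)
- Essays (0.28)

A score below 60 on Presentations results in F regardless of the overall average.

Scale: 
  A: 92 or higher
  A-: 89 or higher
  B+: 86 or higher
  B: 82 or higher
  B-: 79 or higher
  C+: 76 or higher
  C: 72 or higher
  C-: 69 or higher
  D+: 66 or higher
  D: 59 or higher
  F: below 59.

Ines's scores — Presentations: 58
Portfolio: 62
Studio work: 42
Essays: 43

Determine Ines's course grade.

F

Presentations score 58 < 60: minimum not met.
Weighted total:
  Presentations 58 × 0.14 = 8.12
  Portfolio 62 × 0.44 = 27.28
  Studio work 42 × 0.14 = 5.88
  Essays 43 × 0.28 = 12.04
Sum = 53.32
Because the Presentations minimum was not met, the result is F.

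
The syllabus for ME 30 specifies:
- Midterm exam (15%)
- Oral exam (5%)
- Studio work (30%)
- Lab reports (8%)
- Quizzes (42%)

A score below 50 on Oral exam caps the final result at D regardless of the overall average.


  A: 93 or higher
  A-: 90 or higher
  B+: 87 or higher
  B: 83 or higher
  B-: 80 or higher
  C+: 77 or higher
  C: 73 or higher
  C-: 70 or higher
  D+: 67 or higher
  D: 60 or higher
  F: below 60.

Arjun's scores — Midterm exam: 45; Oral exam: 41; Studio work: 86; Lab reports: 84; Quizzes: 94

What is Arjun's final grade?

Oral exam score 41 < 50: minimum not met.
Weighted total:
  Midterm exam 45 × 0.15 = 6.75
  Oral exam 41 × 0.05 = 2.05
  Studio work 86 × 0.3 = 25.8
  Lab reports 84 × 0.08 = 6.72
  Quizzes 94 × 0.42 = 39.48
Sum = 80.8
80.8 would be B-; cap at D applies → D.

D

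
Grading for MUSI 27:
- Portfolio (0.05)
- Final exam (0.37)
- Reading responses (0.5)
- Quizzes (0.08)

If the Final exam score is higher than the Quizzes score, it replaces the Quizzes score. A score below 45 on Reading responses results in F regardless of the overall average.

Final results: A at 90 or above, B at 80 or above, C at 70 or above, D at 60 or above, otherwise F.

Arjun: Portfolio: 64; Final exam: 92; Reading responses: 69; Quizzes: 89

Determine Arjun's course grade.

C

Final exam (92) > Quizzes (89), so Quizzes counts as 92.
Reading responses score 69 ≥ 45: minimum met.
Weighted total:
  Portfolio 64 × 0.05 = 3.2
  Final exam 92 × 0.37 = 34.04
  Reading responses 69 × 0.5 = 34.5
  Quizzes 92 × 0.08 = 7.36
Sum = 79.1
79.1 is ≥ 70 and < 80 → C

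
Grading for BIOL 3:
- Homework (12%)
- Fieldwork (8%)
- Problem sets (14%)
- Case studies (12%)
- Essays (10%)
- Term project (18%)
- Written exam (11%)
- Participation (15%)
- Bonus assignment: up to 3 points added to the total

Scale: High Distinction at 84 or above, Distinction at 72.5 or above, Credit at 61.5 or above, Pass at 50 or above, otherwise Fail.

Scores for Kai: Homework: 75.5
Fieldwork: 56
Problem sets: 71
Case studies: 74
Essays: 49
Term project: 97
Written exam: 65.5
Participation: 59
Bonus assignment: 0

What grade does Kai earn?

Weighted total:
  Homework 75.5 × 0.12 = 9.06
  Fieldwork 56 × 0.08 = 4.48
  Problem sets 71 × 0.14 = 9.94
  Case studies 74 × 0.12 = 8.88
  Essays 49 × 0.1 = 4.9
  Term project 97 × 0.18 = 17.46
  Written exam 65.5 × 0.11 = 7.205
  Participation 59 × 0.15 = 8.85
Sum = 70.775
Bonus assignment: 70.775 + 0 = 70.775
70.775 is ≥ 61.5 and < 72.5 → Credit

Credit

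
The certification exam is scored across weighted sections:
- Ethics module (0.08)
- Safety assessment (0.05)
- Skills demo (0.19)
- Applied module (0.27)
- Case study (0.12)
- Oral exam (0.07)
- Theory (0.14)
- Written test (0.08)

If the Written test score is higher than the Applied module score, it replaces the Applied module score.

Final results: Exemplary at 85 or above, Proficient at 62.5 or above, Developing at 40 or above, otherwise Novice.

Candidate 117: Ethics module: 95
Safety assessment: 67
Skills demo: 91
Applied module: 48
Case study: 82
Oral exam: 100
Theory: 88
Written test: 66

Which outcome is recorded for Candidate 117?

Proficient

Written test (66) > Applied module (48), so Applied module counts as 66.
Weighted total:
  Ethics module 95 × 0.08 = 7.6
  Safety assessment 67 × 0.05 = 3.35
  Skills demo 91 × 0.19 = 17.29
  Applied module 66 × 0.27 = 17.82
  Case study 82 × 0.12 = 9.84
  Oral exam 100 × 0.07 = 7
  Theory 88 × 0.14 = 12.32
  Written test 66 × 0.08 = 5.28
Sum = 80.5
80.5 is ≥ 62.5 and < 85 → Proficient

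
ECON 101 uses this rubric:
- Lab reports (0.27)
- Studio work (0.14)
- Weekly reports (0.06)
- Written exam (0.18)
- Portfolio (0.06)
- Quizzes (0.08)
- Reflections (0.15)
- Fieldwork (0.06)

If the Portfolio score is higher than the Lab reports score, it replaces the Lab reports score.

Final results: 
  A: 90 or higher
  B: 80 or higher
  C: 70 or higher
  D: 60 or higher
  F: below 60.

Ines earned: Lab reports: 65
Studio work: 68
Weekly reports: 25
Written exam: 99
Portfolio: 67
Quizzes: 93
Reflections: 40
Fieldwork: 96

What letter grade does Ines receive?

Portfolio (67) > Lab reports (65), so Lab reports counts as 67.
Weighted total:
  Lab reports 67 × 0.27 = 18.09
  Studio work 68 × 0.14 = 9.52
  Weekly reports 25 × 0.06 = 1.5
  Written exam 99 × 0.18 = 17.82
  Portfolio 67 × 0.06 = 4.02
  Quizzes 93 × 0.08 = 7.44
  Reflections 40 × 0.15 = 6
  Fieldwork 96 × 0.06 = 5.76
Sum = 70.15
70.15 is ≥ 70 and < 80 → C

C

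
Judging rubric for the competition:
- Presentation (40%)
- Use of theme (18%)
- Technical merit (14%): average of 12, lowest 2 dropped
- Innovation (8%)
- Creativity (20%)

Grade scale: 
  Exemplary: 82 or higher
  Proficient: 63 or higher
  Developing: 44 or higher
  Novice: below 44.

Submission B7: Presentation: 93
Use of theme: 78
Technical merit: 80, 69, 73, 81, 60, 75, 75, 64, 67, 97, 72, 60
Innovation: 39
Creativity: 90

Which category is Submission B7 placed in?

Technical merit: drop 60, 60 → average of remaining 10 = 753/10 = 75.3
Weighted total:
  Presentation 93 × 0.4 = 37.2
  Use of theme 78 × 0.18 = 14.04
  Technical merit 75.3 × 0.14 = 10.542
  Innovation 39 × 0.08 = 3.12
  Creativity 90 × 0.2 = 18
Sum = 82.902
82.902 ≥ 82 → Exemplary

Exemplary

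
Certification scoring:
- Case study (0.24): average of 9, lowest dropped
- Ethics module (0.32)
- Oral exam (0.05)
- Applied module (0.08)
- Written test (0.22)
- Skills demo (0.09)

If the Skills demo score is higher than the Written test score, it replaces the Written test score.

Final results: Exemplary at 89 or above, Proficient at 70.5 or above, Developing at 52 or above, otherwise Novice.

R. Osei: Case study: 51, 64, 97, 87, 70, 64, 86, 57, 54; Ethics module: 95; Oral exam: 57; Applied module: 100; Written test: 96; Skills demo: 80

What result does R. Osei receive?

Case study: drop 51 → average of remaining 8 = 579/8 = 72.375
Skills demo (80) ≤ Written test (96), so Written test stays at 96.
Weighted total:
  Case study 72.375 × 0.24 = 17.37
  Ethics module 95 × 0.32 = 30.4
  Oral exam 57 × 0.05 = 2.85
  Applied module 100 × 0.08 = 8
  Written test 96 × 0.22 = 21.12
  Skills demo 80 × 0.09 = 7.2
Sum = 86.94
86.94 is ≥ 70.5 and < 89 → Proficient

Proficient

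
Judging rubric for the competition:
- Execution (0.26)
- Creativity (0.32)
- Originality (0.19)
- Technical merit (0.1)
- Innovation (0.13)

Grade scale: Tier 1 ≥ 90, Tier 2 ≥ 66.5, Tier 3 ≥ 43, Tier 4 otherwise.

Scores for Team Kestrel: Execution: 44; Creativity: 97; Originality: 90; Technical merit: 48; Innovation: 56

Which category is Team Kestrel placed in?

Tier 2

Weighted total:
  Execution 44 × 0.26 = 11.44
  Creativity 97 × 0.32 = 31.04
  Originality 90 × 0.19 = 17.1
  Technical merit 48 × 0.1 = 4.8
  Innovation 56 × 0.13 = 7.28
Sum = 71.66
71.66 is ≥ 66.5 and < 90 → Tier 2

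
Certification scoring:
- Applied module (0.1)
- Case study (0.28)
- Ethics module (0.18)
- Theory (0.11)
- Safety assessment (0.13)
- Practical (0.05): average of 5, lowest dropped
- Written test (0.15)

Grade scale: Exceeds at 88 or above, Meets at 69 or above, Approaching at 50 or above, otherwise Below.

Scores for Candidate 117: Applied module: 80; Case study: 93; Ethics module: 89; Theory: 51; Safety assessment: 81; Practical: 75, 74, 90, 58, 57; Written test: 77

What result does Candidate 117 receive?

Meets

Practical: drop 57 → average of remaining 4 = 297/4 = 74.25
Weighted total:
  Applied module 80 × 0.1 = 8
  Case study 93 × 0.28 = 26.04
  Ethics module 89 × 0.18 = 16.02
  Theory 51 × 0.11 = 5.61
  Safety assessment 81 × 0.13 = 10.53
  Practical 74.25 × 0.05 = 3.7125
  Written test 77 × 0.15 = 11.55
Sum = 81.4625
81.4625 is ≥ 69 and < 88 → Meets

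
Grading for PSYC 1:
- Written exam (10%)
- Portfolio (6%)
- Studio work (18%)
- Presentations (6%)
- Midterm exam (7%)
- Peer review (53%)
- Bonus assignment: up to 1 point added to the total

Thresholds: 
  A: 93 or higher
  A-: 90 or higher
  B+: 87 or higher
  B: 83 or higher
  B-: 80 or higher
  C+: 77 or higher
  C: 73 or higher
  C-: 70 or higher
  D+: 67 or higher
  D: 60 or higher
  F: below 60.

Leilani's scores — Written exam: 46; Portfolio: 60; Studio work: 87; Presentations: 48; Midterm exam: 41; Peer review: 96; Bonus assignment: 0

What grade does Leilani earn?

Weighted total:
  Written exam 46 × 0.1 = 4.6
  Portfolio 60 × 0.06 = 3.6
  Studio work 87 × 0.18 = 15.66
  Presentations 48 × 0.06 = 2.88
  Midterm exam 41 × 0.07 = 2.87
  Peer review 96 × 0.53 = 50.88
Sum = 80.49
Bonus assignment: 80.49 + 0 = 80.49
80.49 is ≥ 80 and < 83 → B-

B-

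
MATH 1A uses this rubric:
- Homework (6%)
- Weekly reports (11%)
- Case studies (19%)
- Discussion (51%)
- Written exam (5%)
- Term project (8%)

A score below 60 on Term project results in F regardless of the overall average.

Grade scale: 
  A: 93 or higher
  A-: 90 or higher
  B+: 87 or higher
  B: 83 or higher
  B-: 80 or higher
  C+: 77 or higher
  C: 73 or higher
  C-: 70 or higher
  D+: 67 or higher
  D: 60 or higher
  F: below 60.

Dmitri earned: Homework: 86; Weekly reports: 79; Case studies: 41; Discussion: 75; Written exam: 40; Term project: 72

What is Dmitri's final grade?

D+

Term project score 72 ≥ 60: minimum met.
Weighted total:
  Homework 86 × 0.06 = 5.16
  Weekly reports 79 × 0.11 = 8.69
  Case studies 41 × 0.19 = 7.79
  Discussion 75 × 0.51 = 38.25
  Written exam 40 × 0.05 = 2
  Term project 72 × 0.08 = 5.76
Sum = 67.65
67.65 is ≥ 67 and < 70 → D+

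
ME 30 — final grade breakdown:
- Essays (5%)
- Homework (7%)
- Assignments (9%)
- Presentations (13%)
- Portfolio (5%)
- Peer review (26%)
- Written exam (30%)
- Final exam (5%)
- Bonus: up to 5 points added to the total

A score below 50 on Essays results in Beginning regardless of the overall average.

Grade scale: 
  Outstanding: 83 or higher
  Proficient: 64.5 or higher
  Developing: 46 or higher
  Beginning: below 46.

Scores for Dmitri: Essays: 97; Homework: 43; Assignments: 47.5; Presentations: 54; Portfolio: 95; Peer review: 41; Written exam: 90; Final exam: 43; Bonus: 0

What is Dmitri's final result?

Developing

Essays score 97 ≥ 50: minimum met.
Weighted total:
  Essays 97 × 0.05 = 4.85
  Homework 43 × 0.07 = 3.01
  Assignments 47.5 × 0.09 = 4.275
  Presentations 54 × 0.13 = 7.02
  Portfolio 95 × 0.05 = 4.75
  Peer review 41 × 0.26 = 10.66
  Written exam 90 × 0.3 = 27
  Final exam 43 × 0.05 = 2.15
Sum = 63.715
Bonus: 63.715 + 0 = 63.715
63.715 is ≥ 46 and < 64.5 → Developing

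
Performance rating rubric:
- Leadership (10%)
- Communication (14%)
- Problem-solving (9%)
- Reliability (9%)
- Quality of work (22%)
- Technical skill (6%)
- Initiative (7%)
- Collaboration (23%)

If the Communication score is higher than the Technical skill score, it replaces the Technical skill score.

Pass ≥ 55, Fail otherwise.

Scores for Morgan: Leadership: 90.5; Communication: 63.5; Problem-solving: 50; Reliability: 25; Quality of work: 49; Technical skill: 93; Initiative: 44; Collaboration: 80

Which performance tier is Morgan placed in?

Pass

Communication (63.5) ≤ Technical skill (93), so Technical skill stays at 93.
Weighted total:
  Leadership 90.5 × 0.1 = 9.05
  Communication 63.5 × 0.14 = 8.89
  Problem-solving 50 × 0.09 = 4.5
  Reliability 25 × 0.09 = 2.25
  Quality of work 49 × 0.22 = 10.78
  Technical skill 93 × 0.06 = 5.58
  Initiative 44 × 0.07 = 3.08
  Collaboration 80 × 0.23 = 18.4
Sum = 62.53
62.53 ≥ 55 → Pass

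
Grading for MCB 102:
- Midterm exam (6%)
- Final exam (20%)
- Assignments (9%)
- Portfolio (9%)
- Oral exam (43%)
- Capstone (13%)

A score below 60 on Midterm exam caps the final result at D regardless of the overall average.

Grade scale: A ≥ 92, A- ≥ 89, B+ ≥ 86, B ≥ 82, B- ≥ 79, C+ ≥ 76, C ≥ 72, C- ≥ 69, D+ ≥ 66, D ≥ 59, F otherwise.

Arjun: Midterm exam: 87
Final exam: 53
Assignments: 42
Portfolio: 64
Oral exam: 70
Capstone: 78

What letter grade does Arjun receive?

D

Midterm exam score 87 ≥ 60: minimum met.
Weighted total:
  Midterm exam 87 × 0.06 = 5.22
  Final exam 53 × 0.2 = 10.6
  Assignments 42 × 0.09 = 3.78
  Portfolio 64 × 0.09 = 5.76
  Oral exam 70 × 0.43 = 30.1
  Capstone 78 × 0.13 = 10.14
Sum = 65.6
65.6 is ≥ 59 and < 66 → D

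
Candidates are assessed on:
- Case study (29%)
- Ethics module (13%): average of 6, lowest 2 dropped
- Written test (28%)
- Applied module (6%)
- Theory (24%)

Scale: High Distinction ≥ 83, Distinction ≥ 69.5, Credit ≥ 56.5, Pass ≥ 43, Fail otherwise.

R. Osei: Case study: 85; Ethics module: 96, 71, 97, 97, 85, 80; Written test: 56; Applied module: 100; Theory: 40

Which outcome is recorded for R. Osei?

Credit

Ethics module: drop 71, 80 → average of remaining 4 = 375/4 = 93.75
Weighted total:
  Case study 85 × 0.29 = 24.65
  Ethics module 93.75 × 0.13 = 12.1875
  Written test 56 × 0.28 = 15.68
  Applied module 100 × 0.06 = 6
  Theory 40 × 0.24 = 9.6
Sum = 68.1175
68.1175 is ≥ 56.5 and < 69.5 → Credit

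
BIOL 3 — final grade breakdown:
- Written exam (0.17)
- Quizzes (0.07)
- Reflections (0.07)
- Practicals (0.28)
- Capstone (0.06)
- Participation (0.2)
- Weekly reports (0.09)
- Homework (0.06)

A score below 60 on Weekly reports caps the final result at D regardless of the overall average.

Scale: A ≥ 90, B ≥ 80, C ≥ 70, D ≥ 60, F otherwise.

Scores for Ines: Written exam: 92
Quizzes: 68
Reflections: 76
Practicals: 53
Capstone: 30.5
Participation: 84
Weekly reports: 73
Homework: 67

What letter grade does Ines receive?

D

Weekly reports score 73 ≥ 60: minimum met.
Weighted total:
  Written exam 92 × 0.17 = 15.64
  Quizzes 68 × 0.07 = 4.76
  Reflections 76 × 0.07 = 5.32
  Practicals 53 × 0.28 = 14.84
  Capstone 30.5 × 0.06 = 1.83
  Participation 84 × 0.2 = 16.8
  Weekly reports 73 × 0.09 = 6.57
  Homework 67 × 0.06 = 4.02
Sum = 69.78
69.78 is ≥ 60 and < 70 → D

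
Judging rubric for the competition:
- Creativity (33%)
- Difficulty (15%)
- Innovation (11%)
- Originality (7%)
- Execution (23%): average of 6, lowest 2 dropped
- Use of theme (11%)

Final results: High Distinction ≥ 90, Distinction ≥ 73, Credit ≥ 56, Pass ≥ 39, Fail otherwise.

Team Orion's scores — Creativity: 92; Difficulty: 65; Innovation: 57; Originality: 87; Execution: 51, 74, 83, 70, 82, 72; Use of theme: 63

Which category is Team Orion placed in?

Distinction

Execution: drop 51, 70 → average of remaining 4 = 311/4 = 77.75
Weighted total:
  Creativity 92 × 0.33 = 30.36
  Difficulty 65 × 0.15 = 9.75
  Innovation 57 × 0.11 = 6.27
  Originality 87 × 0.07 = 6.09
  Execution 77.75 × 0.23 = 17.8825
  Use of theme 63 × 0.11 = 6.93
Sum = 77.2825
77.2825 is ≥ 73 and < 90 → Distinction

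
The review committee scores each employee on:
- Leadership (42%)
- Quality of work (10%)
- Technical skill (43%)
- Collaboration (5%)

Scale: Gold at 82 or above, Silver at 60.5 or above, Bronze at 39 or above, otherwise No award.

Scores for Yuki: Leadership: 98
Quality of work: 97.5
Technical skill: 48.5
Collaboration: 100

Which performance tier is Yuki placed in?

Weighted total:
  Leadership 98 × 0.42 = 41.16
  Quality of work 97.5 × 0.1 = 9.75
  Technical skill 48.5 × 0.43 = 20.855
  Collaboration 100 × 0.05 = 5
Sum = 76.765
76.765 is ≥ 60.5 and < 82 → Silver

Silver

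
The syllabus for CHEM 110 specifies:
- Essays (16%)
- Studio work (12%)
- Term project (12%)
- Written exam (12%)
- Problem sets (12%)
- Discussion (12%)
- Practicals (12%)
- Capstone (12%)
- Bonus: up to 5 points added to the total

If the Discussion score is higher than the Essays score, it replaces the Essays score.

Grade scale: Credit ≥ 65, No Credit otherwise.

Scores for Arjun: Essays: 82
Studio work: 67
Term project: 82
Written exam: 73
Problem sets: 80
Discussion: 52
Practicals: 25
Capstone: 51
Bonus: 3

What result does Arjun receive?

Credit

Discussion (52) ≤ Essays (82), so Essays stays at 82.
Weighted total:
  Essays 82 × 0.16 = 13.12
  Studio work 67 × 0.12 = 8.04
  Term project 82 × 0.12 = 9.84
  Written exam 73 × 0.12 = 8.76
  Problem sets 80 × 0.12 = 9.6
  Discussion 52 × 0.12 = 6.24
  Practicals 25 × 0.12 = 3
  Capstone 51 × 0.12 = 6.12
Sum = 64.72
Bonus: 64.72 + 3 = 67.72
67.72 ≥ 65 → Credit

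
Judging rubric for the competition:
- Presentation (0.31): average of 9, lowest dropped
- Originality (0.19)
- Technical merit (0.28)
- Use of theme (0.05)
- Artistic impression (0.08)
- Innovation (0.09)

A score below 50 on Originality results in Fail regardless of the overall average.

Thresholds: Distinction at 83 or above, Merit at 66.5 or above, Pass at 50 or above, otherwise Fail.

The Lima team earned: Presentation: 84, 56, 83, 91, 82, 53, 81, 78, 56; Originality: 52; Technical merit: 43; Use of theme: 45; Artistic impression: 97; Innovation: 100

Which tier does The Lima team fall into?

Presentation: drop 53 → average of remaining 8 = 611/8 = 76.375
Originality score 52 ≥ 50: minimum met.
Weighted total:
  Presentation 76.375 × 0.31 = 23.67625
  Originality 52 × 0.19 = 9.88
  Technical merit 43 × 0.28 = 12.04
  Use of theme 45 × 0.05 = 2.25
  Artistic impression 97 × 0.08 = 7.76
  Innovation 100 × 0.09 = 9
Sum = 64.60625
64.60625 is ≥ 50 and < 66.5 → Pass

Pass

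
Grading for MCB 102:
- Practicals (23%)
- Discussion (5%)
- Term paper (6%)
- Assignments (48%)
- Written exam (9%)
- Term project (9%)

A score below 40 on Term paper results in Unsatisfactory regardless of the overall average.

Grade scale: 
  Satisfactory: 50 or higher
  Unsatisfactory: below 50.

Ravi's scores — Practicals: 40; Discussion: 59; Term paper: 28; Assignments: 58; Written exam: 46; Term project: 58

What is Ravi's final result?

Term paper score 28 < 40: minimum not met.
Weighted total:
  Practicals 40 × 0.23 = 9.2
  Discussion 59 × 0.05 = 2.95
  Term paper 28 × 0.06 = 1.68
  Assignments 58 × 0.48 = 27.84
  Written exam 46 × 0.09 = 4.14
  Term project 58 × 0.09 = 5.22
Sum = 51.03
Because the Term paper minimum was not met, the result is Unsatisfactory.

Unsatisfactory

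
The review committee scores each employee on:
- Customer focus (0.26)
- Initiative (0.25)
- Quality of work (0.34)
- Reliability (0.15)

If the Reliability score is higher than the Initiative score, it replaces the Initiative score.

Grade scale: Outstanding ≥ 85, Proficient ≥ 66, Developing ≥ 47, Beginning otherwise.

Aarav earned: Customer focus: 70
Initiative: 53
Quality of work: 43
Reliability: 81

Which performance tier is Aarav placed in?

Reliability (81) > Initiative (53), so Initiative counts as 81.
Weighted total:
  Customer focus 70 × 0.26 = 18.2
  Initiative 81 × 0.25 = 20.25
  Quality of work 43 × 0.34 = 14.62
  Reliability 81 × 0.15 = 12.15
Sum = 65.22
65.22 is ≥ 47 and < 66 → Developing

Developing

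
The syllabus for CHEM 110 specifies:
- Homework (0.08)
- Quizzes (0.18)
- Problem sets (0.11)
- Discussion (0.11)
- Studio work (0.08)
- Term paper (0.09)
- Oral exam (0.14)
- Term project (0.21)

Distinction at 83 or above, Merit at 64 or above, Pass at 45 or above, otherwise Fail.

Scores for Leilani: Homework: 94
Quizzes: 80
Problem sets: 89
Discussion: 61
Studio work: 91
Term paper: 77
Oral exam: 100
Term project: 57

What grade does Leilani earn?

Merit

Weighted total:
  Homework 94 × 0.08 = 7.52
  Quizzes 80 × 0.18 = 14.4
  Problem sets 89 × 0.11 = 9.79
  Discussion 61 × 0.11 = 6.71
  Studio work 91 × 0.08 = 7.28
  Term paper 77 × 0.09 = 6.93
  Oral exam 100 × 0.14 = 14
  Term project 57 × 0.21 = 11.97
Sum = 78.6
78.6 is ≥ 64 and < 83 → Merit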